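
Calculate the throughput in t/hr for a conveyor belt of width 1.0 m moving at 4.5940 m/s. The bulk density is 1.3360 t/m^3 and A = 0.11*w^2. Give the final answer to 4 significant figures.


A = 0.11 * 1.0^2 = 0.11 m^2
C = 0.11 * 4.5940 * 1.3360 * 3600
C = 2430 t/hr


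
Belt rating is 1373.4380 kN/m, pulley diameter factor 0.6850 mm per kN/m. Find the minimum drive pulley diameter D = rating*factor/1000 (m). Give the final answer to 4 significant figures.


D = 1373.4380 * 0.6850 / 1000
D = 0.9408 m


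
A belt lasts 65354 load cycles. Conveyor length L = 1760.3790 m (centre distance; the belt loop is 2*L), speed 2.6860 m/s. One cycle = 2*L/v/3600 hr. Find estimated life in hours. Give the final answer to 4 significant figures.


cycle_time = 2 * 1760.3790 / 2.6860 / 3600 = 0.364106 hr
life = 65354 * 0.364106 = 23800 hours


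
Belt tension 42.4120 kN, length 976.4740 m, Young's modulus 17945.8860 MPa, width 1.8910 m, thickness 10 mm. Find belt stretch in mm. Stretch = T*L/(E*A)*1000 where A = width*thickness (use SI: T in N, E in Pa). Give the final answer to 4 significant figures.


A = 1.8910 * 0.01 = 0.01891 m^2
Stretch = 42.4120*1000 * 976.4740 / (17945.8860e6 * 0.01891) * 1000
Stretch = 122.0 mm


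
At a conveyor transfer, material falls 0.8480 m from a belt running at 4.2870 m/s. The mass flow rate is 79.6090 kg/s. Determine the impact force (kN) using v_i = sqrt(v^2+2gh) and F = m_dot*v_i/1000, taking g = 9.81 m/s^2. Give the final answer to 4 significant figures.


v_i = sqrt(4.2870^2 + 2*9.81*0.8480) = 5.91744 m/s
F = 79.6090 * 5.91744 / 1000
F = 0.4711 kN


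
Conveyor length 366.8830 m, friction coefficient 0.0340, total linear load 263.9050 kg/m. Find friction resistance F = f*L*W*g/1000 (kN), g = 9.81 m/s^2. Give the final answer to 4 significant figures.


F = 0.0340 * 366.8830 * 263.9050 * 9.81 / 1000
F = 32.29 kN


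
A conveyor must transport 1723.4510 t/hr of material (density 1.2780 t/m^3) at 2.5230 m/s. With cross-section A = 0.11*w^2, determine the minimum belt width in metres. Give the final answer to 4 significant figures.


A_req = 1723.4510 / (2.5230 * 1.2780 * 3600) = 0.148473 m^2
w = sqrt(0.148473 / 0.11)
w = 1.162 m


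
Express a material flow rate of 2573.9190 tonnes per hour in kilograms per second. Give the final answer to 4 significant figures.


m_dot = 2573.9190 * 1000 / 3600
m_dot = 715.0 kg/s


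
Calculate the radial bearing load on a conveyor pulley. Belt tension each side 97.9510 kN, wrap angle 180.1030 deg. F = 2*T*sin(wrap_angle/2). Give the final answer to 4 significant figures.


F = 2 * 97.9510 * sin(180.1030/2 deg)
F = 195.9 kN


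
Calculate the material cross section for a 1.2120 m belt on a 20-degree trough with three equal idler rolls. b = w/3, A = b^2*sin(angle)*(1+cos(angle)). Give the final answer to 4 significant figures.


b = 1.2120/3 = 0.404 m
A = 0.404^2 * sin(20 deg) * (1 + cos(20 deg))
A = 0.1083 m^2


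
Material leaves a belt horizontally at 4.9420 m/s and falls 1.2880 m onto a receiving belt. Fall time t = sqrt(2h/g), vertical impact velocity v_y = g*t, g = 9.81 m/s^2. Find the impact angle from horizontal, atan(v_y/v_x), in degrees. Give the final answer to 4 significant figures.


t = sqrt(2*1.2880/9.81) = 0.512435 s
v_y = 9.81 * 0.512435 = 5.02699 m/s
angle = atan(5.02699 / 4.9420) = 45.49 deg


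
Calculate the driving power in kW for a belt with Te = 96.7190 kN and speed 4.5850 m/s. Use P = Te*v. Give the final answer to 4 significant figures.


P = Te * v = 96.7190 * 4.5850
P = 443.5 kW


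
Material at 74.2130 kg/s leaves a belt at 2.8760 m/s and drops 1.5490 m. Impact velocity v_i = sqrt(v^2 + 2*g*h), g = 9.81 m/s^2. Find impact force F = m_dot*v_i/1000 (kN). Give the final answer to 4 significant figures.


v_i = sqrt(2.8760^2 + 2*9.81*1.5490) = 6.21794 m/s
F = 74.2130 * 6.21794 / 1000
F = 0.4615 kN


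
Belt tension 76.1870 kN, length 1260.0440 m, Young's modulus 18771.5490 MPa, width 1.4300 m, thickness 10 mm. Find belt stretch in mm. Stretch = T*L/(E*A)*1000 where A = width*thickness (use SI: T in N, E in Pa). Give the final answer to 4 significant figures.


A = 1.4300 * 0.01 = 0.01430 m^2
Stretch = 76.1870*1000 * 1260.0440 / (18771.5490e6 * 0.01430) * 1000
Stretch = 357.6 mm


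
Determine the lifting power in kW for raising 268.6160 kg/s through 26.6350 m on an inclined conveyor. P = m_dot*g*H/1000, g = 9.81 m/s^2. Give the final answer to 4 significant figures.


P = 268.6160 * 9.81 * 26.6350 / 1000
P = 70.19 kW


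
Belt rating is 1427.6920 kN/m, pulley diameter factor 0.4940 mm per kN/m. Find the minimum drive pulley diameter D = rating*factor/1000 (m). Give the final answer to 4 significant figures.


D = 1427.6920 * 0.4940 / 1000
D = 0.7053 m


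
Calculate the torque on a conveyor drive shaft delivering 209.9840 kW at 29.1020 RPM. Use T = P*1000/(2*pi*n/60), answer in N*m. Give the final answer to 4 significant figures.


omega = 2*pi*29.1020/60 = 3.04755 rad/s
T = 209.9840*1000 / 3.04755
T = 68900 N*m


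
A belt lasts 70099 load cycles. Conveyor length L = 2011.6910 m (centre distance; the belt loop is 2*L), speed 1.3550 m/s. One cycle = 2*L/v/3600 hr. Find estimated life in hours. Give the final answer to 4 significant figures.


cycle_time = 2 * 2011.6910 / 1.3550 / 3600 = 0.824802 hr
life = 70099 * 0.824802 = 57820 hours


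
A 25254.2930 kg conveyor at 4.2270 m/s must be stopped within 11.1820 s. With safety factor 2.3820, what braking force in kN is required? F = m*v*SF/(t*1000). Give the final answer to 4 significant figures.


F = 25254.2930 * 4.2270 / 11.1820 * 2.3820 / 1000
F = 22.74 kN


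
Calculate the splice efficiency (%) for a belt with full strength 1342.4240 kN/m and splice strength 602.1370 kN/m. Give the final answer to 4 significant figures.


Eff = 602.1370 / 1342.4240 * 100
Eff = 44.85 %


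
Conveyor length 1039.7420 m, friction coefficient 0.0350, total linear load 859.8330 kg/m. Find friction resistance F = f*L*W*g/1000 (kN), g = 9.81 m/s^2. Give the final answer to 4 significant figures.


F = 0.0350 * 1039.7420 * 859.8330 * 9.81 / 1000
F = 307.0 kN


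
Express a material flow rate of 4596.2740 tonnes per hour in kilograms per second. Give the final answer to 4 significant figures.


m_dot = 4596.2740 * 1000 / 3600
m_dot = 1277 kg/s


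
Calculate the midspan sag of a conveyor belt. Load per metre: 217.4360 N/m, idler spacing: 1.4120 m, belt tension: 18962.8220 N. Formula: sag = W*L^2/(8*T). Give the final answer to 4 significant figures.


sag = 217.4360 * 1.4120^2 / (8 * 18962.8220)
sag = 0.002858 m


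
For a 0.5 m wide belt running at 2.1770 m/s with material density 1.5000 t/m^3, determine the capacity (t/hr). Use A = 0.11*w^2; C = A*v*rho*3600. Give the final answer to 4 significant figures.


A = 0.11 * 0.5^2 = 0.0275 m^2
C = 0.0275 * 2.1770 * 1.5000 * 3600
C = 323.3 t/hr


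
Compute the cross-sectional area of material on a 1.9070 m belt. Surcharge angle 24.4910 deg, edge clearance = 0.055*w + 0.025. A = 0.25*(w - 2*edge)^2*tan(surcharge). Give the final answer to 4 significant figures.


edge = 0.055*1.9070 + 0.025 = 0.129885 m
ew = 1.9070 - 2*0.129885 = 1.64723 m
A = 0.25 * 1.64723^2 * tan(24.4910 deg)
A = 0.3090 m^2


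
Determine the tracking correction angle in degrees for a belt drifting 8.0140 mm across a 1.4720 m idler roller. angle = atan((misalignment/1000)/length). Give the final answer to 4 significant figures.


misalign_m = 8.0140 / 1000 = 0.008014 m
angle = atan(0.008014 / 1.4720)
angle = 0.3119 deg


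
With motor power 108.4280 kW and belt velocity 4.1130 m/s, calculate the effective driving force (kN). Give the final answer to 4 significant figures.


Te = P / v = 108.4280 / 4.1130
Te = 26.36 kN


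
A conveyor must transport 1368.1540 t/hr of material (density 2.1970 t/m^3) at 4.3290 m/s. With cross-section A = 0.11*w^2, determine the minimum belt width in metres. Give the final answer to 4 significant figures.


A_req = 1368.1540 / (4.3290 * 2.1970 * 3600) = 0.039959 m^2
w = sqrt(0.039959 / 0.11)
w = 0.6027 m


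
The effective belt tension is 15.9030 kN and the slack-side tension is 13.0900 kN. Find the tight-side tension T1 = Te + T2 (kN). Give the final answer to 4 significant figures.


T1 = Te + T2 = 15.9030 + 13.0900
T1 = 28.99 kN


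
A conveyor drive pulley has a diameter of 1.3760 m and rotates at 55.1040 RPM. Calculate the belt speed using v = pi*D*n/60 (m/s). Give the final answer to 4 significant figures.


v = pi * 1.3760 * 55.1040 / 60
v = 3.970 m/s


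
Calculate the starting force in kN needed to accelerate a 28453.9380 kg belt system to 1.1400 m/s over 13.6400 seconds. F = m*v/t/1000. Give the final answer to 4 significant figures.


F = 28453.9380 * 1.1400 / 13.6400 / 1000
F = 2.378 kN


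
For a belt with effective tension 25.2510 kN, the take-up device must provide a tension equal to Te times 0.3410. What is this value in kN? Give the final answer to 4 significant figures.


T_tu = 25.2510 * 0.3410
T_tu = 8.611 kN


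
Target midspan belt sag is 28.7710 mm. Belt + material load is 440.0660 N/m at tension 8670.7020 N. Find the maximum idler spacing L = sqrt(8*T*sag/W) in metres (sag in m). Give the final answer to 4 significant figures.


sag = 28.7710/1000 = 0.028771 m
L = sqrt(8 * 8670.7020 * 0.028771 / 440.0660)
L = 2.130 m


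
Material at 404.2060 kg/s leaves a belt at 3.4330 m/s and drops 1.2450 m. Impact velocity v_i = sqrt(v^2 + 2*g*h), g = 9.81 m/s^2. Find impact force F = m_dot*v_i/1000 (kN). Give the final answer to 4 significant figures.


v_i = sqrt(3.4330^2 + 2*9.81*1.2450) = 6.01767 m/s
F = 404.2060 * 6.01767 / 1000
F = 2.432 kN


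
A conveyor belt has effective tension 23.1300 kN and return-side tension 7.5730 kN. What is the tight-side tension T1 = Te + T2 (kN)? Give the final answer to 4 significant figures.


T1 = Te + T2 = 23.1300 + 7.5730
T1 = 30.70 kN


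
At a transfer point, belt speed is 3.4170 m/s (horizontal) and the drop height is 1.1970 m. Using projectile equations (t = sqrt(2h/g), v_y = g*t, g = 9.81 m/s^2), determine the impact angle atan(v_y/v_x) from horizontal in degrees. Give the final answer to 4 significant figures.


t = sqrt(2*1.1970/9.81) = 0.494001 s
v_y = 9.81 * 0.494001 = 4.84615 m/s
angle = atan(4.84615 / 3.4170) = 54.81 deg


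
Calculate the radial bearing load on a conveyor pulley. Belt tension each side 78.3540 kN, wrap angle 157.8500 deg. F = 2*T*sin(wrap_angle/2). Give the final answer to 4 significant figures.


F = 2 * 78.3540 * sin(157.8500/2 deg)
F = 153.8 kN


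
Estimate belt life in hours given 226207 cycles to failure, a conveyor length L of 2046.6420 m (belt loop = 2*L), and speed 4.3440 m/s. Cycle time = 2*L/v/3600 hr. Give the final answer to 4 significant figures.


cycle_time = 2 * 2046.6420 / 4.3440 / 3600 = 0.261746 hr
life = 226207 * 0.261746 = 59210 hours


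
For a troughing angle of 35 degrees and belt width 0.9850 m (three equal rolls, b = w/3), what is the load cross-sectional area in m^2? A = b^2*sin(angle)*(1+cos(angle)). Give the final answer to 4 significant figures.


b = 0.9850/3 = 0.328333 m
A = 0.328333^2 * sin(35 deg) * (1 + cos(35 deg))
A = 0.1125 m^2


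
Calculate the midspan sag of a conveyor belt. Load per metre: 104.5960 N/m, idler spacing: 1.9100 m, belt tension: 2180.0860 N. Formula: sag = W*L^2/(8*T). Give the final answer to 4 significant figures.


sag = 104.5960 * 1.9100^2 / (8 * 2180.0860)
sag = 0.02188 m


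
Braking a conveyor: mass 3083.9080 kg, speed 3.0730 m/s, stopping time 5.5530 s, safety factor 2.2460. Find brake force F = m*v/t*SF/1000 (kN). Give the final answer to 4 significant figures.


F = 3083.9080 * 3.0730 / 5.5530 * 2.2460 / 1000
F = 3.833 kN


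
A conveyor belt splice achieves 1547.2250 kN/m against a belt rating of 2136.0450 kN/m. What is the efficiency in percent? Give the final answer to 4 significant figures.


Eff = 1547.2250 / 2136.0450 * 100
Eff = 72.43 %


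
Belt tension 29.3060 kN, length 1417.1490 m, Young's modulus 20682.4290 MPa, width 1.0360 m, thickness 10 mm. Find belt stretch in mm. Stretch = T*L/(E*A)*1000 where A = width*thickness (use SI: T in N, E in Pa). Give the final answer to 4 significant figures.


A = 1.0360 * 0.01 = 0.01036 m^2
Stretch = 29.3060*1000 * 1417.1490 / (20682.4290e6 * 0.01036) * 1000
Stretch = 193.8 mm


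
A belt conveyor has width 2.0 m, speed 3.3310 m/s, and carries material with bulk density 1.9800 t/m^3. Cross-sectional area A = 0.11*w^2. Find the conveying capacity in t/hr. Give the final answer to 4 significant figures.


A = 0.11 * 2.0^2 = 0.44 m^2
C = 0.44 * 3.3310 * 1.9800 * 3600
C = 10450 t/hr


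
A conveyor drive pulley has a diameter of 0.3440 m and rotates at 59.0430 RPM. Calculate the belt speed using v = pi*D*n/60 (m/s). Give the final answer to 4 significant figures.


v = pi * 0.3440 * 59.0430 / 60
v = 1.063 m/s


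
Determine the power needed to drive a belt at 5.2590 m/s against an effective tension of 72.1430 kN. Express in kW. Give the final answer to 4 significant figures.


P = Te * v = 72.1430 * 5.2590
P = 379.4 kW


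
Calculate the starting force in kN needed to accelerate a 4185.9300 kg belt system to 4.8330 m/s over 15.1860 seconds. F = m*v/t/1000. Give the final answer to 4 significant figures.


F = 4185.9300 * 4.8330 / 15.1860 / 1000
F = 1.332 kN


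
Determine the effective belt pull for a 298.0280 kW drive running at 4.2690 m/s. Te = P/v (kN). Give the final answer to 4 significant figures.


Te = P / v = 298.0280 / 4.2690
Te = 69.81 kN


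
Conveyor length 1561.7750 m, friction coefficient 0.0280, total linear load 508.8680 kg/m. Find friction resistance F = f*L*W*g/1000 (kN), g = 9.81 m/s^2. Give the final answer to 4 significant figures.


F = 0.0280 * 1561.7750 * 508.8680 * 9.81 / 1000
F = 218.3 kN


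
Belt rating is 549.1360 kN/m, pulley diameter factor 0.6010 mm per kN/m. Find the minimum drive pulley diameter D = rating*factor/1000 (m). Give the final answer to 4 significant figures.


D = 549.1360 * 0.6010 / 1000
D = 0.3300 m


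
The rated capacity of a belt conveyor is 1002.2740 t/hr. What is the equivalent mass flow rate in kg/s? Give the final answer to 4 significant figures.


m_dot = 1002.2740 * 1000 / 3600
m_dot = 278.4 kg/s


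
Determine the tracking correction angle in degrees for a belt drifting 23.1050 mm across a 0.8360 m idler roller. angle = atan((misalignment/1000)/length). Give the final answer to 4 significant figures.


misalign_m = 23.1050 / 1000 = 0.023105 m
angle = atan(0.023105 / 0.8360)
angle = 1.583 deg


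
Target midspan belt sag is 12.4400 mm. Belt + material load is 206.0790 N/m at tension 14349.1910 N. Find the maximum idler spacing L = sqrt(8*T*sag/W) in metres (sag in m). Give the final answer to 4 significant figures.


sag = 12.4400/1000 = 0.012440 m
L = sqrt(8 * 14349.1910 * 0.012440 / 206.0790)
L = 2.632 m


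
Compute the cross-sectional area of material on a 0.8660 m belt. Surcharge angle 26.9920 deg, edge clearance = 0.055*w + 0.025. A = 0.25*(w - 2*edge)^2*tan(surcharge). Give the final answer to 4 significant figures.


edge = 0.055*0.8660 + 0.025 = 0.07263 m
ew = 0.8660 - 2*0.07263 = 0.72074 m
A = 0.25 * 0.72074^2 * tan(26.9920 deg)
A = 0.06615 m^2


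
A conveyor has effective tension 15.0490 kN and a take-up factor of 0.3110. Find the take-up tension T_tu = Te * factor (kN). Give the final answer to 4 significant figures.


T_tu = 15.0490 * 0.3110
T_tu = 4.680 kN


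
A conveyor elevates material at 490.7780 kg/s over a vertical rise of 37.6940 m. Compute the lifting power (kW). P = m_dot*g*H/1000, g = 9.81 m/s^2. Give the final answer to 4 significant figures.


P = 490.7780 * 9.81 * 37.6940 / 1000
P = 181.5 kW


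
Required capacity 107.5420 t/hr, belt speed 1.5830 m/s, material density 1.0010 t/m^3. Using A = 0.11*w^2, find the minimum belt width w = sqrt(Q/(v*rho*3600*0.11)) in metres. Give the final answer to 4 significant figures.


A_req = 107.5420 / (1.5830 * 1.0010 * 3600) = 0.0188521 m^2
w = sqrt(0.0188521 / 0.11)
w = 0.4140 m


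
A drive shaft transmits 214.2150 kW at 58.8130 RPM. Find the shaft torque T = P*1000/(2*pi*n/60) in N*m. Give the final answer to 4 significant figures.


omega = 2*pi*58.8130/60 = 6.15888 rad/s
T = 214.2150*1000 / 6.15888
T = 34780 N*m


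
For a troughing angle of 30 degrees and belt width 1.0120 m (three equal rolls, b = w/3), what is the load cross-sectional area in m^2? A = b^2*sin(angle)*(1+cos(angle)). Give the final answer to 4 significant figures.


b = 1.0120/3 = 0.337333 m
A = 0.337333^2 * sin(30 deg) * (1 + cos(30 deg))
A = 0.1062 m^2


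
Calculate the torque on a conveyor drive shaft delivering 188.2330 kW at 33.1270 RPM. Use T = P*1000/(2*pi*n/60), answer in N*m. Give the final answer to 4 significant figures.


omega = 2*pi*33.1270/60 = 3.46905 rad/s
T = 188.2330*1000 / 3.46905
T = 54260 N*m


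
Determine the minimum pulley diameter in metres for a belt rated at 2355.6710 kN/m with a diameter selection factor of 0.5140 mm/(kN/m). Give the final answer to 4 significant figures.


D = 2355.6710 * 0.5140 / 1000
D = 1.211 m


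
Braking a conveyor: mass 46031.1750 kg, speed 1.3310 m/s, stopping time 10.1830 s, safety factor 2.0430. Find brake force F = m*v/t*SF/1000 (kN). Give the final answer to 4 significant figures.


F = 46031.1750 * 1.3310 / 10.1830 * 2.0430 / 1000
F = 12.29 kN


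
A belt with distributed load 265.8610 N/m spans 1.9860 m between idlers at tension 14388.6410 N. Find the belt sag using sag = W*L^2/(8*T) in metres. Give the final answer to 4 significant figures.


sag = 265.8610 * 1.9860^2 / (8 * 14388.6410)
sag = 0.009110 m


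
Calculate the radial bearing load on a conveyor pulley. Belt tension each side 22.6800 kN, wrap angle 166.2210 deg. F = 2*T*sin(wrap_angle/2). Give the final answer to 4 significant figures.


F = 2 * 22.6800 * sin(166.2210/2 deg)
F = 45.03 kN


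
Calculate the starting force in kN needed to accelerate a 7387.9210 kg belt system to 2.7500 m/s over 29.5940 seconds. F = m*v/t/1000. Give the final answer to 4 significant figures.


F = 7387.9210 * 2.7500 / 29.5940 / 1000
F = 0.6865 kN


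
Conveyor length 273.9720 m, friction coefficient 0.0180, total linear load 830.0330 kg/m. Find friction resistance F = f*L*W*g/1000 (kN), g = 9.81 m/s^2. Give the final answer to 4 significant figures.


F = 0.0180 * 273.9720 * 830.0330 * 9.81 / 1000
F = 40.16 kN


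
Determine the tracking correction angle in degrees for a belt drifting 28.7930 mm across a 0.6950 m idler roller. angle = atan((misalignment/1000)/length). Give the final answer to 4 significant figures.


misalign_m = 28.7930 / 1000 = 0.028793 m
angle = atan(0.028793 / 0.6950)
angle = 2.372 deg


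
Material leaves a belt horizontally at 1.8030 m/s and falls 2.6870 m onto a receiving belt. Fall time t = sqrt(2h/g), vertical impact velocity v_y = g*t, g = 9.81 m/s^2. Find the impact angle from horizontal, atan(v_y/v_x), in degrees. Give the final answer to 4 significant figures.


t = sqrt(2*2.6870/9.81) = 0.740141 s
v_y = 9.81 * 0.740141 = 7.26078 m/s
angle = atan(7.26078 / 1.8030) = 76.05 deg


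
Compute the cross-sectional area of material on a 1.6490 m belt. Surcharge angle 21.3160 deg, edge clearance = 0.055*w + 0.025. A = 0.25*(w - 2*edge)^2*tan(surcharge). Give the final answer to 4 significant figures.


edge = 0.055*1.6490 + 0.025 = 0.115695 m
ew = 1.6490 - 2*0.115695 = 1.41761 m
A = 0.25 * 1.41761^2 * tan(21.3160 deg)
A = 0.1960 m^2


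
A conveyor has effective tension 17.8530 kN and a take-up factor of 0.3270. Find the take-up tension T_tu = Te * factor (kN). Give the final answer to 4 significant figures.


T_tu = 17.8530 * 0.3270
T_tu = 5.838 kN


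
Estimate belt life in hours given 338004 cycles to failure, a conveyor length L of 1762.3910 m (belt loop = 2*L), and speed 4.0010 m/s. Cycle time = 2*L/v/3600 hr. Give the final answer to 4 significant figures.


cycle_time = 2 * 1762.3910 / 4.0010 / 3600 = 0.244715 hr
life = 338004 * 0.244715 = 82710 hours


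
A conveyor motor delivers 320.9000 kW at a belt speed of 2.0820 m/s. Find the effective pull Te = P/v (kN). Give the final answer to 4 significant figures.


Te = P / v = 320.9000 / 2.0820
Te = 154.1 kN


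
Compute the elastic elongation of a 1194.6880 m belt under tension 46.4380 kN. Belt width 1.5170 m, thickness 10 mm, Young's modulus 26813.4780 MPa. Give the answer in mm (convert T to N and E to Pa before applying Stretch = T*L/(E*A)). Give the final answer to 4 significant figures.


A = 1.5170 * 0.01 = 0.01517 m^2
Stretch = 46.4380*1000 * 1194.6880 / (26813.4780e6 * 0.01517) * 1000
Stretch = 136.4 mm


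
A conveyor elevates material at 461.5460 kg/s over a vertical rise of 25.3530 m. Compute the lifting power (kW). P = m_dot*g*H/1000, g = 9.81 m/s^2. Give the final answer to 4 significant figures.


P = 461.5460 * 9.81 * 25.3530 / 1000
P = 114.8 kW


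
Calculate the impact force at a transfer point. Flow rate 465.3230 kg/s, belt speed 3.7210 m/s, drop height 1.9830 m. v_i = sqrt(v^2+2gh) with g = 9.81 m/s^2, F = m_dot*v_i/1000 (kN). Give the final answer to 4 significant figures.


v_i = sqrt(3.7210^2 + 2*9.81*1.9830) = 7.26308 m/s
F = 465.3230 * 7.26308 / 1000
F = 3.380 kN


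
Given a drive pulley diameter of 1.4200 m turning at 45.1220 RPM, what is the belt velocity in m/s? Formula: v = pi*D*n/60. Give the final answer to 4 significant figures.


v = pi * 1.4200 * 45.1220 / 60
v = 3.355 m/s


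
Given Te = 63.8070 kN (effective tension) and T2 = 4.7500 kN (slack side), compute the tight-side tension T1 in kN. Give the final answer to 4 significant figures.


T1 = Te + T2 = 63.8070 + 4.7500
T1 = 68.56 kN


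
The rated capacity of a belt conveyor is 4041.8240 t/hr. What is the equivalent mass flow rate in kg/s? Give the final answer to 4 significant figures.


m_dot = 4041.8240 * 1000 / 3600
m_dot = 1123 kg/s


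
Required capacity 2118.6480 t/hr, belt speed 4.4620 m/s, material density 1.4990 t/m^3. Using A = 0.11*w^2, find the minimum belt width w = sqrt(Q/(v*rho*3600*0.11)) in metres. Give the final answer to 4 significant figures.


A_req = 2118.6480 / (4.4620 * 1.4990 * 3600) = 0.0879883 m^2
w = sqrt(0.0879883 / 0.11)
w = 0.8944 m


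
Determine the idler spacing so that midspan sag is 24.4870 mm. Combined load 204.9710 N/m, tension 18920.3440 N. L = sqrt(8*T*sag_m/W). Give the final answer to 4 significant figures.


sag = 24.4870/1000 = 0.024487 m
L = sqrt(8 * 18920.3440 * 0.024487 / 204.9710)
L = 4.252 m


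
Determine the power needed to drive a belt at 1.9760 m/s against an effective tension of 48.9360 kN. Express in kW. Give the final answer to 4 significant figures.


P = Te * v = 48.9360 * 1.9760
P = 96.70 kW


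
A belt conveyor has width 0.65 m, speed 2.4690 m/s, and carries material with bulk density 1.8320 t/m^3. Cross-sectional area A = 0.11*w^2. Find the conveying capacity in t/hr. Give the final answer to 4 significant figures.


A = 0.11 * 0.65^2 = 0.046475 m^2
C = 0.046475 * 2.4690 * 1.8320 * 3600
C = 756.8 t/hr


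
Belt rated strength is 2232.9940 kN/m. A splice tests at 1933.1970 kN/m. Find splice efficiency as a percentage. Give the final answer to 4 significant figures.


Eff = 1933.1970 / 2232.9940 * 100
Eff = 86.57 %


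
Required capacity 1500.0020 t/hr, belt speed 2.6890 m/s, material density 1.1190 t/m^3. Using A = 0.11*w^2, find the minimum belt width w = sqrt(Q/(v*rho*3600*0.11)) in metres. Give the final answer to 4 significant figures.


A_req = 1500.0020 / (2.6890 * 1.1190 * 3600) = 0.138474 m^2
w = sqrt(0.138474 / 0.11)
w = 1.122 m


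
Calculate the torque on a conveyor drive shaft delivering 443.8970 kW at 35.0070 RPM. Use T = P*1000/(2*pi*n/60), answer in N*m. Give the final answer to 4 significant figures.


omega = 2*pi*35.0070/60 = 3.66592 rad/s
T = 443.8970*1000 / 3.66592
T = 121100 N*m


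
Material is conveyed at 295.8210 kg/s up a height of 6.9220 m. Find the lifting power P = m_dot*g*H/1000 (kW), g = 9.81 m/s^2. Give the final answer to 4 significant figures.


P = 295.8210 * 9.81 * 6.9220 / 1000
P = 20.09 kW


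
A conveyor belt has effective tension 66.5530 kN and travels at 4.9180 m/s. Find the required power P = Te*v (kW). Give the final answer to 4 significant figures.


P = Te * v = 66.5530 * 4.9180
P = 327.3 kW


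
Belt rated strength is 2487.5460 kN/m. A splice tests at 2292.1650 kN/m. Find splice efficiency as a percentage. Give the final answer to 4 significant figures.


Eff = 2292.1650 / 2487.5460 * 100
Eff = 92.15 %


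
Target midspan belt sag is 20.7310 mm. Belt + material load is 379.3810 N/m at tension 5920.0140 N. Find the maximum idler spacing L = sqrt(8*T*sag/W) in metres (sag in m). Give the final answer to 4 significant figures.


sag = 20.7310/1000 = 0.020731 m
L = sqrt(8 * 5920.0140 * 0.020731 / 379.3810)
L = 1.609 m


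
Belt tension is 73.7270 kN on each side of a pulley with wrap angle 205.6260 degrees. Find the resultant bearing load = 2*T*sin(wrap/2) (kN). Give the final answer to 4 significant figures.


F = 2 * 73.7270 * sin(205.6260/2 deg)
F = 143.8 kN


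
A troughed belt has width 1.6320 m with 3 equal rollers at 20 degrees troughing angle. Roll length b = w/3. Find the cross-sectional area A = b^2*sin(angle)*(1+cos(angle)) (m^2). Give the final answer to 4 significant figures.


b = 1.6320/3 = 0.544 m
A = 0.544^2 * sin(20 deg) * (1 + cos(20 deg))
A = 0.1963 m^2


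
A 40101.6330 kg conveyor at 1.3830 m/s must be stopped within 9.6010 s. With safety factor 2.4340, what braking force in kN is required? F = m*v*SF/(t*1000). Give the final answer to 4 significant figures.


F = 40101.6330 * 1.3830 / 9.6010 * 2.4340 / 1000
F = 14.06 kN


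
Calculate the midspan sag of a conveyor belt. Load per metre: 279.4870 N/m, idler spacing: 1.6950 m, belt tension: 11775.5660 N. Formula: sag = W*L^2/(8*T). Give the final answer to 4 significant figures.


sag = 279.4870 * 1.6950^2 / (8 * 11775.5660)
sag = 0.008524 m


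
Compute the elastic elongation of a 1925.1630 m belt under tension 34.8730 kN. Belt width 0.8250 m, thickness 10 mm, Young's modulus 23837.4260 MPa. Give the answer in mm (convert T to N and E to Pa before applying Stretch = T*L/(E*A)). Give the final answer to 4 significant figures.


A = 0.8250 * 0.01 = 0.00825 m^2
Stretch = 34.8730*1000 * 1925.1630 / (23837.4260e6 * 0.00825) * 1000
Stretch = 341.4 mm


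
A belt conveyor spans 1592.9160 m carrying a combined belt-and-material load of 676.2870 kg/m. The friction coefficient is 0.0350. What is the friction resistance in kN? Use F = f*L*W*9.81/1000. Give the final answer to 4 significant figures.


F = 0.0350 * 1592.9160 * 676.2870 * 9.81 / 1000
F = 369.9 kN


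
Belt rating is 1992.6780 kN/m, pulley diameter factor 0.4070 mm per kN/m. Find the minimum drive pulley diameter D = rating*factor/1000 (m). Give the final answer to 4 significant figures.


D = 1992.6780 * 0.4070 / 1000
D = 0.8110 m


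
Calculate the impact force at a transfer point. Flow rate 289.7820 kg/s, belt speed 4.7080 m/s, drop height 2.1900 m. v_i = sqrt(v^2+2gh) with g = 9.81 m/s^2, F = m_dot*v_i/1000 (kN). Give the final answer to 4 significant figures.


v_i = sqrt(4.7080^2 + 2*9.81*2.1900) = 8.07051 m/s
F = 289.7820 * 8.07051 / 1000
F = 2.339 kN


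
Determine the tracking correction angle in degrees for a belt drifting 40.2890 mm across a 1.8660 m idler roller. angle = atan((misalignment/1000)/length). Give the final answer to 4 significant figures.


misalign_m = 40.2890 / 1000 = 0.040289 m
angle = atan(0.040289 / 1.8660)
angle = 1.237 deg


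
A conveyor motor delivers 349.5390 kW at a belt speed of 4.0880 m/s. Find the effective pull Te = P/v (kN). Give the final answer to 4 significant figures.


Te = P / v = 349.5390 / 4.0880
Te = 85.50 kN


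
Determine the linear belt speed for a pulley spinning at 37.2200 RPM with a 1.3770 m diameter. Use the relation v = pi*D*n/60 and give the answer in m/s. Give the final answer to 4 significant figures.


v = pi * 1.3770 * 37.2200 / 60
v = 2.684 m/s


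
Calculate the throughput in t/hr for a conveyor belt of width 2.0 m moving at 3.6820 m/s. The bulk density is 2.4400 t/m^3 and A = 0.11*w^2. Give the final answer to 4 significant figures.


A = 0.11 * 2.0^2 = 0.44 m^2
C = 0.44 * 3.6820 * 2.4400 * 3600
C = 14230 t/hr


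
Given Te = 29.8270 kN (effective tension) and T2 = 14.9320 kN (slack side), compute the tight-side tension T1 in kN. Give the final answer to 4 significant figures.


T1 = Te + T2 = 29.8270 + 14.9320
T1 = 44.76 kN


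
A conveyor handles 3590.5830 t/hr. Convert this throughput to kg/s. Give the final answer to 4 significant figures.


m_dot = 3590.5830 * 1000 / 3600
m_dot = 997.4 kg/s


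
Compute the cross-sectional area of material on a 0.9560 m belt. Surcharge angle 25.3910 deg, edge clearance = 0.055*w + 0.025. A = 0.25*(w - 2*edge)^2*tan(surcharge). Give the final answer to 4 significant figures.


edge = 0.055*0.9560 + 0.025 = 0.07758 m
ew = 0.9560 - 2*0.07758 = 0.80084 m
A = 0.25 * 0.80084^2 * tan(25.3910 deg)
A = 0.07610 m^2


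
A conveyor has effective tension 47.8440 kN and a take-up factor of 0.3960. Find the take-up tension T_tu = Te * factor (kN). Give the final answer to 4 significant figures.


T_tu = 47.8440 * 0.3960
T_tu = 18.95 kN


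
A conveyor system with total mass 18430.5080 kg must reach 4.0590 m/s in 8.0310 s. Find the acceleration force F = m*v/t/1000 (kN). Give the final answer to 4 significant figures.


F = 18430.5080 * 4.0590 / 8.0310 / 1000
F = 9.315 kN


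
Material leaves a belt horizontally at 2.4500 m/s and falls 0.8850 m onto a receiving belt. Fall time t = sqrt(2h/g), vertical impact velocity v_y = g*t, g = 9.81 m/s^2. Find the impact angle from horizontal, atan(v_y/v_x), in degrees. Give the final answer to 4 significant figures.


t = sqrt(2*0.8850/9.81) = 0.424768 s
v_y = 9.81 * 0.424768 = 4.16697 m/s
angle = atan(4.16697 / 2.4500) = 59.55 deg


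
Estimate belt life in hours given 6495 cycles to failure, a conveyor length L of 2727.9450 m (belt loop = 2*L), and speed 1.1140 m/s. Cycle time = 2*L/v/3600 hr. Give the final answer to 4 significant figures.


cycle_time = 2 * 2727.9450 / 1.1140 / 3600 = 1.36044 hr
life = 6495 * 1.36044 = 8836 hours


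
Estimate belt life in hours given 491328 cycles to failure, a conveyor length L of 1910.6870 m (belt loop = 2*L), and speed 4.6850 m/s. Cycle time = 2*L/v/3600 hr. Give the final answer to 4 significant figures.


cycle_time = 2 * 1910.6870 / 4.6850 / 3600 = 0.226573 hr
life = 491328 * 0.226573 = 111300 hours


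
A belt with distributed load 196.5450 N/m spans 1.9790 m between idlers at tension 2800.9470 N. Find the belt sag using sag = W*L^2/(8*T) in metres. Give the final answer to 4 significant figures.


sag = 196.5450 * 1.9790^2 / (8 * 2800.9470)
sag = 0.03435 m


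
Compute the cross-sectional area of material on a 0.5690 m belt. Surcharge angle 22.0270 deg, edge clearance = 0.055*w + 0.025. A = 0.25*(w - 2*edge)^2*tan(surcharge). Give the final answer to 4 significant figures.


edge = 0.055*0.5690 + 0.025 = 0.056295 m
ew = 0.5690 - 2*0.056295 = 0.45641 m
A = 0.25 * 0.45641^2 * tan(22.0270 deg)
A = 0.02107 m^2


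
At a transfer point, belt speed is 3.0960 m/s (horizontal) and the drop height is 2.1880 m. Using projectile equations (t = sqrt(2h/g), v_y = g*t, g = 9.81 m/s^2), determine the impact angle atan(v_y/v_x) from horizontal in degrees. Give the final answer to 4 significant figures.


t = sqrt(2*2.1880/9.81) = 0.667889 s
v_y = 9.81 * 0.667889 = 6.55199 m/s
angle = atan(6.55199 / 3.0960) = 64.71 deg


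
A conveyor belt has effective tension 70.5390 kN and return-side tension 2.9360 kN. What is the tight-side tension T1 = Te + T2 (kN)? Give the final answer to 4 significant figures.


T1 = Te + T2 = 70.5390 + 2.9360
T1 = 73.47 kN


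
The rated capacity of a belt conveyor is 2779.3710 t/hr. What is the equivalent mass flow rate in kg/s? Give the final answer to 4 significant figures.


m_dot = 2779.3710 * 1000 / 3600
m_dot = 772.0 kg/s


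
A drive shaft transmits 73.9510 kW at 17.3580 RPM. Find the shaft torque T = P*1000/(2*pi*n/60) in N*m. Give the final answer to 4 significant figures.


omega = 2*pi*17.3580/60 = 1.81773 rad/s
T = 73.9510*1000 / 1.81773
T = 40680 N*m


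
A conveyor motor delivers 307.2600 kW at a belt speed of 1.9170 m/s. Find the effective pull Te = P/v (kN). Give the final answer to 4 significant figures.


Te = P / v = 307.2600 / 1.9170
Te = 160.3 kN


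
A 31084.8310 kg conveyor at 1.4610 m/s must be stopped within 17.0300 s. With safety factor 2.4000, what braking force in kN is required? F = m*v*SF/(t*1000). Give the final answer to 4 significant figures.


F = 31084.8310 * 1.4610 / 17.0300 * 2.4000 / 1000
F = 6.400 kN


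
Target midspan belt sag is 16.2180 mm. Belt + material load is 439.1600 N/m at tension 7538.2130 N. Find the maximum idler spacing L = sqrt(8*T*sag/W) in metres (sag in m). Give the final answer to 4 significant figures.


sag = 16.2180/1000 = 0.016218 m
L = sqrt(8 * 7538.2130 * 0.016218 / 439.1600)
L = 1.492 m


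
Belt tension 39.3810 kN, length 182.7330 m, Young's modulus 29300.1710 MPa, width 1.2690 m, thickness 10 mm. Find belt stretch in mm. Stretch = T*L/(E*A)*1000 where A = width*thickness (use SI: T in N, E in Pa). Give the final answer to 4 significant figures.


A = 1.2690 * 0.01 = 0.01269 m^2
Stretch = 39.3810*1000 * 182.7330 / (29300.1710e6 * 0.01269) * 1000
Stretch = 19.35 mm


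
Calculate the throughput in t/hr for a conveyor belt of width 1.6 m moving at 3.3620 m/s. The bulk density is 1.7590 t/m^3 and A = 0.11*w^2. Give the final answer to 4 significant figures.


A = 0.11 * 1.6^2 = 0.2816 m^2
C = 0.2816 * 3.3620 * 1.7590 * 3600
C = 5995 t/hr


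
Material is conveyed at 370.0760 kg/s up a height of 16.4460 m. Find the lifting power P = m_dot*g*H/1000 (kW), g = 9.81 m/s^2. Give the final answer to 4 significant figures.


P = 370.0760 * 9.81 * 16.4460 / 1000
P = 59.71 kW


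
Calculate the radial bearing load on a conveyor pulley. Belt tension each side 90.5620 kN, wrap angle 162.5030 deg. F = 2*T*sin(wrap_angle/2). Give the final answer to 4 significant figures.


F = 2 * 90.5620 * sin(162.5030/2 deg)
F = 179.0 kN


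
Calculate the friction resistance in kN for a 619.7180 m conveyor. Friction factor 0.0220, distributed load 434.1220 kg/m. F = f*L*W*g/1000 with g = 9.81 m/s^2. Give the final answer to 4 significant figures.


F = 0.0220 * 619.7180 * 434.1220 * 9.81 / 1000
F = 58.06 kN


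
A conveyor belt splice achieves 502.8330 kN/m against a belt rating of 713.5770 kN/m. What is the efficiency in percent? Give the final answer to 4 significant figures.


Eff = 502.8330 / 713.5770 * 100
Eff = 70.47 %


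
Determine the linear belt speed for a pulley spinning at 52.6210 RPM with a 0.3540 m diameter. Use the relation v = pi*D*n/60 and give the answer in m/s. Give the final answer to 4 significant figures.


v = pi * 0.3540 * 52.6210 / 60
v = 0.9754 m/s


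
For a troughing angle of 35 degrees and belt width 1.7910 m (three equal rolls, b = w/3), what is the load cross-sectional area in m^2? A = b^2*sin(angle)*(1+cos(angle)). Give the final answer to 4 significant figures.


b = 1.7910/3 = 0.597 m
A = 0.597^2 * sin(35 deg) * (1 + cos(35 deg))
A = 0.3719 m^2


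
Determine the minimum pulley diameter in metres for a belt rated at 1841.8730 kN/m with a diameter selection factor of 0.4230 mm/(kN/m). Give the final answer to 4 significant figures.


D = 1841.8730 * 0.4230 / 1000
D = 0.7791 m


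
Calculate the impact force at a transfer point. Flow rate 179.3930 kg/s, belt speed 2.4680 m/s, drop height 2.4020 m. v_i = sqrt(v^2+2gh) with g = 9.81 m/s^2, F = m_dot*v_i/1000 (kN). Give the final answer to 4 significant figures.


v_i = sqrt(2.4680^2 + 2*9.81*2.4020) = 7.29508 m/s
F = 179.3930 * 7.29508 / 1000
F = 1.309 kN


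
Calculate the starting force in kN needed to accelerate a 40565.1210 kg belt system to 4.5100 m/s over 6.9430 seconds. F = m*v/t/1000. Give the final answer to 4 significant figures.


F = 40565.1210 * 4.5100 / 6.9430 / 1000
F = 26.35 kN


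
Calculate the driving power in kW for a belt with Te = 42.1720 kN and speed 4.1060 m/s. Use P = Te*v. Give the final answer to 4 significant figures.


P = Te * v = 42.1720 * 4.1060
P = 173.2 kW


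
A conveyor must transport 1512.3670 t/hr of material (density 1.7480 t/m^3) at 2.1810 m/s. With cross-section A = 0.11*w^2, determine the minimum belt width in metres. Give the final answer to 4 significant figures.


A_req = 1512.3670 / (2.1810 * 1.7480 * 3600) = 0.110194 m^2
w = sqrt(0.110194 / 0.11)
w = 1.001 m


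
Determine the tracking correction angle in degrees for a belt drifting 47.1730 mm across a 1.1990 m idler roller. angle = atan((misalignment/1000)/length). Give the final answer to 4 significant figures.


misalign_m = 47.1730 / 1000 = 0.047173 m
angle = atan(0.047173 / 1.1990)
angle = 2.253 deg


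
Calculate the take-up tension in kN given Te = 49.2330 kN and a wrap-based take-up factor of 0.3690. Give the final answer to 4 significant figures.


T_tu = 49.2330 * 0.3690
T_tu = 18.17 kN


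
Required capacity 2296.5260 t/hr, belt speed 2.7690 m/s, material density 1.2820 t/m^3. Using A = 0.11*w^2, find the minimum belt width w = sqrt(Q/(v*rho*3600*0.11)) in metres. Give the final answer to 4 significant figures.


A_req = 2296.5260 / (2.7690 * 1.2820 * 3600) = 0.179704 m^2
w = sqrt(0.179704 / 0.11)
w = 1.278 m


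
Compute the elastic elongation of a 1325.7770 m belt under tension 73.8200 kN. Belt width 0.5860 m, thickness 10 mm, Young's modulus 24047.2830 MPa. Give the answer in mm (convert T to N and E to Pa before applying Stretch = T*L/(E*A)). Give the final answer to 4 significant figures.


A = 0.5860 * 0.01 = 0.00586 m^2
Stretch = 73.8200*1000 * 1325.7770 / (24047.2830e6 * 0.00586) * 1000
Stretch = 694.5 mm


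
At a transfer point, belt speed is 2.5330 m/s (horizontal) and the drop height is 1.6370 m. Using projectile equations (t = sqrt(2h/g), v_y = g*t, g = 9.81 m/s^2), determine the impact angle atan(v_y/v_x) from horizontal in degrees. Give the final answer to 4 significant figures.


t = sqrt(2*1.6370/9.81) = 0.577703 s
v_y = 9.81 * 0.577703 = 5.66727 m/s
angle = atan(5.66727 / 2.5330) = 65.92 deg


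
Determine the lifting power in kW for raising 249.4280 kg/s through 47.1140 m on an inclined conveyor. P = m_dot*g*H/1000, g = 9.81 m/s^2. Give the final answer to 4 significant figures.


P = 249.4280 * 9.81 * 47.1140 / 1000
P = 115.3 kW


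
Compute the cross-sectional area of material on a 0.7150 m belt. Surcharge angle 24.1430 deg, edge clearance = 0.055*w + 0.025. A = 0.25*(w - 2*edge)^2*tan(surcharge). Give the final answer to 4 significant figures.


edge = 0.055*0.7150 + 0.025 = 0.064325 m
ew = 0.7150 - 2*0.064325 = 0.58635 m
A = 0.25 * 0.58635^2 * tan(24.1430 deg)
A = 0.03853 m^2


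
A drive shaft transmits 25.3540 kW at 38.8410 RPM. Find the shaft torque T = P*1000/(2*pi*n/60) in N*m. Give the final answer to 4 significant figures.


omega = 2*pi*38.8410/60 = 4.06742 rad/s
T = 25.3540*1000 / 4.06742
T = 6233 N*m


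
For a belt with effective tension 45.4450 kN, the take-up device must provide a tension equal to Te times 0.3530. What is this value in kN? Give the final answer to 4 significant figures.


T_tu = 45.4450 * 0.3530
T_tu = 16.04 kN
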